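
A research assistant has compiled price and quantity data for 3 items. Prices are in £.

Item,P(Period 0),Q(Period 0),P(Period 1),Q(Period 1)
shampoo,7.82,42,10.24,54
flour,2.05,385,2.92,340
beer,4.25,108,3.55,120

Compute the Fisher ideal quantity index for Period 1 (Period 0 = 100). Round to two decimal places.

Laspeyres component (base-period weights):
ΣP(Period 0)Q(Period 1) = 7.82×54 + 2.05×340 + 4.25×120 = 422.28 + 697 + 510 = 1629.28
ΣP(Period 0)Q(Period 0) = 7.82×42 + 2.05×385 + 4.25×108 = 328.44 + 789.25 + 459 = 1576.69
L = 1629.28 / 1576.69 × 100 = 103.3355
Paasche component (current-period weights):
ΣP(Period 1)Q(Period 1) = 10.24×54 + 2.92×340 + 3.55×120 = 552.96 + 992.8 + 426 = 1971.76
ΣP(Period 1)Q(Period 0) = 10.24×42 + 2.92×385 + 3.55×108 = 430.08 + 1124.2 + 383.4 = 1937.68
P = 1971.76 / 1937.68 × 100 = 101.7588
Fisher = √(L × P) = √(103.3355 × 101.7588) = 102.5441

102.54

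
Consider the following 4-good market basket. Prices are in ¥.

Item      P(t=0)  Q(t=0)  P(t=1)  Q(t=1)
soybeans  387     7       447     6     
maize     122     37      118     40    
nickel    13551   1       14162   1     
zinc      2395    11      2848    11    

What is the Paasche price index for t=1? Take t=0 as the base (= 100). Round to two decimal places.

Paasche price index uses current-period quantities as weights.
ΣP(t=1)·Q(t=1) = 447×6 + 118×40 + 14162×1 + 2848×11 = 2682 + 4720 + 14162 + 31328 = 52892
ΣP(t=0)·Q(t=1) = 387×6 + 122×40 + 13551×1 + 2395×11 = 2322 + 4880 + 13551 + 26345 = 47098
Index = 52892 / 47098 × 100 = 112.3020

112.30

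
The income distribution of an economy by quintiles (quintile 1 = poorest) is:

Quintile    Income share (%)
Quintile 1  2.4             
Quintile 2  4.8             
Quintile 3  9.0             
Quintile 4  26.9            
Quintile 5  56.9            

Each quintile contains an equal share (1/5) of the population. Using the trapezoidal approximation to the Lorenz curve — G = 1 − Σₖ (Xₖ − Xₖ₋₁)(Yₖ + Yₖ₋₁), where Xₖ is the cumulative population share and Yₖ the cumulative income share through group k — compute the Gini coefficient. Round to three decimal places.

0.524

Cumulative income shares Yₖ: 0.0240, 0.0720, 0.1620, 0.4310, 1.0000
Σ (Xₖ−Xₖ₋₁)(Yₖ+Yₖ₋₁) = (1/5)(0.0240+0.0000) + (1/5)(0.0720+0.0240) + (1/5)(0.1620+0.0720) + (1/5)(0.4310+0.1620) + (1/5)(1.0000+0.4310)
  = 0.0048 + 0.0192 + 0.0468 + 0.1186 + 0.2862 = 0.4756
G = 1 − 0.4756 = 0.5244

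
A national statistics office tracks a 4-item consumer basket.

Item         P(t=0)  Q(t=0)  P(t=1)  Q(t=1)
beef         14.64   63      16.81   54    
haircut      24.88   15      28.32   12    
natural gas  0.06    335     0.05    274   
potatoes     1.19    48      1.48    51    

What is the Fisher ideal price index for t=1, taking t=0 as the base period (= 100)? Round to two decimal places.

114.55

Laspeyres component (base-period weights):
ΣP(t=1)Q(t=0) = 16.81×63 + 28.32×15 + 0.05×335 + 1.48×48 = 1059.03 + 424.8 + 16.75 + 71.04 = 1571.62
ΣP(t=0)Q(t=0) = 14.64×63 + 24.88×15 + 0.06×335 + 1.19×48 = 922.32 + 373.2 + 20.1 + 57.12 = 1372.74
L = 1571.62 / 1372.74 × 100 = 114.4878
Paasche component (current-period weights):
ΣP(t=1)Q(t=1) = 16.81×54 + 28.32×12 + 0.05×274 + 1.48×51 = 907.74 + 339.84 + 13.7 + 75.48 = 1336.76
ΣP(t=0)Q(t=1) = 14.64×54 + 24.88×12 + 0.06×274 + 1.19×51 = 790.56 + 298.56 + 16.44 + 60.69 = 1166.25
P = 1336.76 / 1166.25 × 100 = 114.6204
Fisher = √(L × P) = √(114.4878 × 114.6204) = 114.5541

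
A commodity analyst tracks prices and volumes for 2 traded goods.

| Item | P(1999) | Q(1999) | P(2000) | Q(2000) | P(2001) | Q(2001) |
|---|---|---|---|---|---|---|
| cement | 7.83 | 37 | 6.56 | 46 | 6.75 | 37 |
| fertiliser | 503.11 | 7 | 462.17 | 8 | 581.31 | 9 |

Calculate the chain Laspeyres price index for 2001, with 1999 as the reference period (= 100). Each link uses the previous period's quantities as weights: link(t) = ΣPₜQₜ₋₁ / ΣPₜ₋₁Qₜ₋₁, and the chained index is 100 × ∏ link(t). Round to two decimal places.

113.20

Link 1999→2000:
ΣP(2000)Q(1999) = 6.56×37 + 462.17×7 = 242.72 + 3235.19 = 3477.91
ΣP(1999)Q(1999) = 7.83×37 + 503.11×7 = 289.71 + 3521.77 = 3811.48
link = 3477.91/3811.48 = 0.912483
Link 2000→2001:
ΣP(2001)Q(2000) = 6.75×46 + 581.31×8 = 310.5 + 4650.48 = 4960.98
ΣP(2000)Q(2000) = 6.56×46 + 462.17×8 = 301.76 + 3697.36 = 3999.12
link = 4960.98/3999.12 = 1.240518
Chained index = 100 × 0.912483 × 1.240518 = 113.1951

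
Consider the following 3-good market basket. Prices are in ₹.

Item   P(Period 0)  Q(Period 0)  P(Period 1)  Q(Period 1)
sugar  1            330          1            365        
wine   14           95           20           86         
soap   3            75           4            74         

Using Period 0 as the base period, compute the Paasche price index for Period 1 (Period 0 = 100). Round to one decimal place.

132.9

Paasche price index uses current-period quantities as weights.
ΣP(Period 1)·Q(Period 1) = 1×365 + 20×86 + 4×74 = 365 + 1720 + 296 = 2381
ΣP(Period 0)·Q(Period 1) = 1×365 + 14×86 + 3×74 = 365 + 1204 + 222 = 1791
Index = 2381 / 1791 × 100 = 132.9425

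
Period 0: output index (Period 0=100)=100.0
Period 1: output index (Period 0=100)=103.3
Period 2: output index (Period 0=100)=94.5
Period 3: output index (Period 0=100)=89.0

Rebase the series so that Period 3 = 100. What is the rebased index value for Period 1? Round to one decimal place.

Rebased(Period 1) = 103.3 / 89.0 × 100 = 116.0674

116.1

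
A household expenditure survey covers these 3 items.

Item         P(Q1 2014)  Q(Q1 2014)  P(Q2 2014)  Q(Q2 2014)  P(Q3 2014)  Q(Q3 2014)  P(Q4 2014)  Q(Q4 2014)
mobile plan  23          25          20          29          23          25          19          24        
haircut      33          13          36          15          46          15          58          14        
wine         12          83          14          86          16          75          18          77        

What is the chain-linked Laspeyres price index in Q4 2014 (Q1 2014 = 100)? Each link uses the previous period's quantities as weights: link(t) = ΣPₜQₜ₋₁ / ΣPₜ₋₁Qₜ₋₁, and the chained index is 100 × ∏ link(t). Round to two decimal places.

136.93

Link Q1 2014→Q2 2014:
ΣP(Q2 2014)Q(Q1 2014) = 20×25 + 36×13 + 14×83 = 500 + 468 + 1162 = 2130
ΣP(Q1 2014)Q(Q1 2014) = 23×25 + 33×13 + 12×83 = 575 + 429 + 996 = 2000
link = 2130/2000 = 1.065000
Link Q2 2014→Q3 2014:
ΣP(Q3 2014)Q(Q2 2014) = 23×29 + 46×15 + 16×86 = 667 + 690 + 1376 = 2733
ΣP(Q2 2014)Q(Q2 2014) = 20×29 + 36×15 + 14×86 = 580 + 540 + 1204 = 2324
link = 2733/2324 = 1.175990
Link Q3 2014→Q4 2014:
ΣP(Q4 2014)Q(Q3 2014) = 19×25 + 58×15 + 18×75 = 475 + 870 + 1350 = 2695
ΣP(Q3 2014)Q(Q3 2014) = 23×25 + 46×15 + 16×75 = 575 + 690 + 1200 = 2465
link = 2695/2465 = 1.093306
Chained index = 100 × 1.065000 × 1.175990 × 1.093306 = 136.9289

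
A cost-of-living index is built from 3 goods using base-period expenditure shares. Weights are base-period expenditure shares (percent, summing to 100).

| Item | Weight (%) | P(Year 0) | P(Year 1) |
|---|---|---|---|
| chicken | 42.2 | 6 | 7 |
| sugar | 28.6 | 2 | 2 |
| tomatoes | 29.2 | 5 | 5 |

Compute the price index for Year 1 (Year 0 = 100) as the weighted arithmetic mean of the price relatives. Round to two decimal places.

chicken: 42.2 × (7/6) = 42.2 × 1.166667 = 49.2333
sugar: 28.6 × (2/2) = 28.6 × 1.000000 = 28.6000
tomatoes: 29.2 × (5/5) = 29.2 × 1.000000 = 29.2000
Index = Σ wᵢ·(p₁ᵢ/p₀ᵢ) = 49.2333 + 28.6000 + 29.2000 = 107.0333

107.03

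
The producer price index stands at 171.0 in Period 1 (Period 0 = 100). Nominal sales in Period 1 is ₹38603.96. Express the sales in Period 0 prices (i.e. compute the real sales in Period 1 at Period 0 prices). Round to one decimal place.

22575.4

Real = Nominal ÷ (Index/100) = 38603.96 ÷ (171.0/100)
     = 38603.96 ÷ 1.710 = 22575.4152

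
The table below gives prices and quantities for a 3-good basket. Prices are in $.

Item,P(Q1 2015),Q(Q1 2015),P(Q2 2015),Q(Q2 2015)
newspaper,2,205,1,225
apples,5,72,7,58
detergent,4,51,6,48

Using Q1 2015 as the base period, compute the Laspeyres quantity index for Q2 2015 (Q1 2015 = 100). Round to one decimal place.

Laspeyres quantity index uses base-period prices as weights.
ΣP(Q1 2015)·Q(Q2 2015) = 2×225 + 5×58 + 4×48 = 450 + 290 + 192 = 932
ΣP(Q1 2015)·Q(Q1 2015) = 2×205 + 5×72 + 4×51 = 410 + 360 + 204 = 974
Index = 932 / 974 × 100 = 95.6879

95.7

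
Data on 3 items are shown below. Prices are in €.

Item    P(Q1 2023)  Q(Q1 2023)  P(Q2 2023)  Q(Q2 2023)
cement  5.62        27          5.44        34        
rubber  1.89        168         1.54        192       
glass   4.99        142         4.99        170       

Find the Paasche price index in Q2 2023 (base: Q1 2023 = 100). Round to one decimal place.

Paasche price index uses current-period quantities as weights.
ΣP(Q2 2023)·Q(Q2 2023) = 5.44×34 + 1.54×192 + 4.99×170 = 184.96 + 295.68 + 848.3 = 1328.94
ΣP(Q1 2023)·Q(Q2 2023) = 5.62×34 + 1.89×192 + 4.99×170 = 191.08 + 362.88 + 848.3 = 1402.26
Index = 1328.94 / 1402.26 × 100 = 94.7713

94.8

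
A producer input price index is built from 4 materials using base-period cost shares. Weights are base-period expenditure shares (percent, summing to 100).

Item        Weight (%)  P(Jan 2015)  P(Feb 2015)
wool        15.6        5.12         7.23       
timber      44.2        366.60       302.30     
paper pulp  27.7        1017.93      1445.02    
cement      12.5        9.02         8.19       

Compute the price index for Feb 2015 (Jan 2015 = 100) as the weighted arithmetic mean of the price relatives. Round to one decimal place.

109.1

wool: 15.6 × (7.23/5.12) = 15.6 × 1.412109 = 22.0289
timber: 44.2 × (302.30/366.60) = 44.2 × 0.824604 = 36.4475
paper pulp: 27.7 × (1445.02/1017.93) = 27.7 × 1.419567 = 39.3220
cement: 12.5 × (8.19/9.02) = 12.5 × 0.907982 = 11.3498
Index = Σ wᵢ·(p₁ᵢ/p₀ᵢ) = 22.0289 + 36.4475 + 39.3220 + 11.3498 = 109.1482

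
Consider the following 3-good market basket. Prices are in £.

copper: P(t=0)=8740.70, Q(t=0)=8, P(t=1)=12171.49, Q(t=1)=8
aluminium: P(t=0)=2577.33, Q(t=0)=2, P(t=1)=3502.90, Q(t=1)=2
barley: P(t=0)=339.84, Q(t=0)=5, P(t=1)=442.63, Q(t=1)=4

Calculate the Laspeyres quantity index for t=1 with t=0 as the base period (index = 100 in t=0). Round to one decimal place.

Laspeyres quantity index uses base-period prices as weights.
ΣP(t=0)·Q(t=1) = 8740.70×8 + 2577.33×2 + 339.84×4 = 69925.6 + 5154.66 + 1359.36 = 76439.62
ΣP(t=0)·Q(t=0) = 8740.70×8 + 2577.33×2 + 339.84×5 = 69925.6 + 5154.66 + 1699.2 = 76779.46
Index = 76439.62 / 76779.46 × 100 = 99.5574

99.6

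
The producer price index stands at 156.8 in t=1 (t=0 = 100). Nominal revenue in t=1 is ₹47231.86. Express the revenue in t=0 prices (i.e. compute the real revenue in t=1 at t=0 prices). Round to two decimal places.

Real = Nominal ÷ (Index/100) = 47231.86 ÷ (156.8/100)
     = 47231.86 ÷ 1.568 = 30122.3597

30122.36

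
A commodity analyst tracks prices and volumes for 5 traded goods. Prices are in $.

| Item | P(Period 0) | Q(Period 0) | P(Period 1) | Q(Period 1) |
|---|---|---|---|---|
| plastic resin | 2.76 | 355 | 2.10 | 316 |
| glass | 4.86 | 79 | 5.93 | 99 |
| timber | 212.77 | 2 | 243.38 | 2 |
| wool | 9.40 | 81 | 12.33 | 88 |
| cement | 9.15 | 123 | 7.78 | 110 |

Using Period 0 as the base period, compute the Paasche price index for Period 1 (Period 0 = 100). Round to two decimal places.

Paasche price index uses current-period quantities as weights.
ΣP(Period 1)·Q(Period 1) = 2.10×316 + 5.93×99 + 243.38×2 + 12.33×88 + 7.78×110 = 663.6 + 587.07 + 486.76 + 1085.04 + 855.8 = 3678.27
ΣP(Period 0)·Q(Period 1) = 2.76×316 + 4.86×99 + 212.77×2 + 9.40×88 + 9.15×110 = 872.16 + 481.14 + 425.54 + 827.2 + 1006.5 = 3612.54
Index = 3678.27 / 3612.54 × 100 = 101.8195

101.82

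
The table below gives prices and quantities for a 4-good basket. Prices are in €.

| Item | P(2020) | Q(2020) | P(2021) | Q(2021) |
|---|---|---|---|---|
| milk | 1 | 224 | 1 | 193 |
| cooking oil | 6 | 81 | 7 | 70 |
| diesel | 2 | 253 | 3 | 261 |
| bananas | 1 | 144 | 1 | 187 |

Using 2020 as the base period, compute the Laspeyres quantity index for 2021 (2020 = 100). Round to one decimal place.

Laspeyres quantity index uses base-period prices as weights.
ΣP(2020)·Q(2021) = 1×193 + 6×70 + 2×261 + 1×187 = 193 + 420 + 522 + 187 = 1322
ΣP(2020)·Q(2020) = 1×224 + 6×81 + 2×253 + 1×144 = 224 + 486 + 506 + 144 = 1360
Index = 1322 / 1360 × 100 = 97.2059

97.2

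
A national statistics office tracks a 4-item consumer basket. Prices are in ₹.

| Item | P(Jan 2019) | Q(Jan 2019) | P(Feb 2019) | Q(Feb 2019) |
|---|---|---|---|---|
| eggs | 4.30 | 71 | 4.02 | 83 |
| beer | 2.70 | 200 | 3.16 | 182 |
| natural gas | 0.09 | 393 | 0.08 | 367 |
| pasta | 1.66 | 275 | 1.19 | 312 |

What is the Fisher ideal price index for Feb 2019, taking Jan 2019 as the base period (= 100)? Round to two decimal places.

94.50

Laspeyres component (base-period weights):
ΣP(Feb 2019)Q(Jan 2019) = 4.02×71 + 3.16×200 + 0.08×393 + 1.19×275 = 285.42 + 632 + 31.44 + 327.25 = 1276.11
ΣP(Jan 2019)Q(Jan 2019) = 4.30×71 + 2.70×200 + 0.09×393 + 1.66×275 = 305.3 + 540 + 35.37 + 456.5 = 1337.17
L = 1276.11 / 1337.17 × 100 = 95.4336
Paasche component (current-period weights):
ΣP(Feb 2019)Q(Feb 2019) = 4.02×83 + 3.16×182 + 0.08×367 + 1.19×312 = 333.66 + 575.12 + 29.36 + 371.28 = 1309.42
ΣP(Jan 2019)Q(Feb 2019) = 4.30×83 + 2.70×182 + 0.09×367 + 1.66×312 = 356.9 + 491.4 + 33.03 + 517.92 = 1399.25
P = 1309.42 / 1399.25 × 100 = 93.5801
Fisher = √(L × P) = √(95.4336 × 93.5801) = 94.5023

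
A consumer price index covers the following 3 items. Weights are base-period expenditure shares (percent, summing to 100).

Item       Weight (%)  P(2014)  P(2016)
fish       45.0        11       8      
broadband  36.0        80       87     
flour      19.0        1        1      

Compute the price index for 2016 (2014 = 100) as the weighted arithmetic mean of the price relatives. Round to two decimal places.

fish: 45.0 × (8/11) = 45.0 × 0.727273 = 32.7273
broadband: 36.0 × (87/80) = 36.0 × 1.087500 = 39.1500
flour: 19.0 × (1/1) = 19.0 × 1.000000 = 19.0000
Index = Σ wᵢ·(p₁ᵢ/p₀ᵢ) = 32.7273 + 39.1500 + 19.0000 = 90.8773

90.88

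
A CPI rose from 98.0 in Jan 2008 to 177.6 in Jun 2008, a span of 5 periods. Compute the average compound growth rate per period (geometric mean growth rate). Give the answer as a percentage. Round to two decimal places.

Growth factor = (177.6/98.0)^(1/5) = (1.812245)^(1/5) = 1.126272
Growth rate = 1.126272 − 1 = 0.126272 = 12.6272%

12.63%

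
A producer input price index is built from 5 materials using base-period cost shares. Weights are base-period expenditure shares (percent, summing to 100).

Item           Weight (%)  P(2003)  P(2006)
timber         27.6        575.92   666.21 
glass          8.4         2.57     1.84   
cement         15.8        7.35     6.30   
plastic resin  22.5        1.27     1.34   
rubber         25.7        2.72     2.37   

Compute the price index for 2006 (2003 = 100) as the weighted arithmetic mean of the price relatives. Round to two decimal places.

97.62

timber: 27.6 × (666.21/575.92) = 27.6 × 1.156775 = 31.9270
glass: 8.4 × (1.84/2.57) = 8.4 × 0.715953 = 6.0140
cement: 15.8 × (6.30/7.35) = 15.8 × 0.857143 = 13.5429
plastic resin: 22.5 × (1.34/1.27) = 22.5 × 1.055118 = 23.7402
rubber: 25.7 × (2.37/2.72) = 25.7 × 0.871324 = 22.3930
Index = Σ wᵢ·(p₁ᵢ/p₀ᵢ) = 31.9270 + 6.0140 + 13.5429 + 23.7402 + 22.3930 = 97.6170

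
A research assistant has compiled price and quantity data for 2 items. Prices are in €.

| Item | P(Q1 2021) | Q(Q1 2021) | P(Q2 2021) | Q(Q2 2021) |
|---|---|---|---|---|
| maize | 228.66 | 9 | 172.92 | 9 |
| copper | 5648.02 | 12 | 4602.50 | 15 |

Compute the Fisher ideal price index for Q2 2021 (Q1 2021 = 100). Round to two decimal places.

81.33

Laspeyres component (base-period weights):
ΣP(Q2 2021)Q(Q1 2021) = 172.92×9 + 4602.50×12 = 1556.28 + 55230 = 56786.28
ΣP(Q1 2021)Q(Q1 2021) = 228.66×9 + 5648.02×12 = 2057.94 + 67776.24 = 69834.18
L = 56786.28 / 69834.18 × 100 = 81.3159
Paasche component (current-period weights):
ΣP(Q2 2021)Q(Q2 2021) = 172.92×9 + 4602.50×15 = 1556.28 + 69037.5 = 70593.78
ΣP(Q1 2021)Q(Q2 2021) = 228.66×9 + 5648.02×15 = 2057.94 + 84720.3 = 86778.24
P = 70593.78 / 86778.24 × 100 = 81.3496
Fisher = √(L × P) = √(81.3159 × 81.3496) = 81.3328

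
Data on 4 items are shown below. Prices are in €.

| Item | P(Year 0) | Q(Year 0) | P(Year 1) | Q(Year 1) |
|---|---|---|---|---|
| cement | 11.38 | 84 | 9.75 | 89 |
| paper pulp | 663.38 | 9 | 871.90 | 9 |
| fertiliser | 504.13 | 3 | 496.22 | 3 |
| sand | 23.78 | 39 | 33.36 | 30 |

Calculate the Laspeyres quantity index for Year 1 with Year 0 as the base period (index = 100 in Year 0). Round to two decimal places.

Laspeyres quantity index uses base-period prices as weights.
ΣP(Year 0)·Q(Year 1) = 11.38×89 + 663.38×9 + 504.13×3 + 23.78×30 = 1012.82 + 5970.42 + 1512.39 + 713.4 = 9209.03
ΣP(Year 0)·Q(Year 0) = 11.38×84 + 663.38×9 + 504.13×3 + 23.78×39 = 955.92 + 5970.42 + 1512.39 + 927.42 = 9366.15
Index = 9209.03 / 9366.15 × 100 = 98.3225

98.32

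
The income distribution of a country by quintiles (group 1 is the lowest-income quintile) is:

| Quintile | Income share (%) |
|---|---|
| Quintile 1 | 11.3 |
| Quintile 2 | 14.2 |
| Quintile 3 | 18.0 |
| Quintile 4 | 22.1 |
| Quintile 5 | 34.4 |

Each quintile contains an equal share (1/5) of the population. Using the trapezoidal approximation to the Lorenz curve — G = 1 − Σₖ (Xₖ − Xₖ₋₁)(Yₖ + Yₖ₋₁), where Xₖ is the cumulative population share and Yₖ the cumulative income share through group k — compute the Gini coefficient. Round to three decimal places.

0.216

Cumulative income shares Yₖ: 0.1130, 0.2550, 0.4350, 0.6560, 1.0000
Σ (Xₖ−Xₖ₋₁)(Yₖ+Yₖ₋₁) = (1/5)(0.1130+0.0000) + (1/5)(0.2550+0.1130) + (1/5)(0.4350+0.2550) + (1/5)(0.6560+0.4350) + (1/5)(1.0000+0.6560)
  = 0.0226 + 0.0736 + 0.1380 + 0.2182 + 0.3312 = 0.7836
G = 1 − 0.7836 = 0.2164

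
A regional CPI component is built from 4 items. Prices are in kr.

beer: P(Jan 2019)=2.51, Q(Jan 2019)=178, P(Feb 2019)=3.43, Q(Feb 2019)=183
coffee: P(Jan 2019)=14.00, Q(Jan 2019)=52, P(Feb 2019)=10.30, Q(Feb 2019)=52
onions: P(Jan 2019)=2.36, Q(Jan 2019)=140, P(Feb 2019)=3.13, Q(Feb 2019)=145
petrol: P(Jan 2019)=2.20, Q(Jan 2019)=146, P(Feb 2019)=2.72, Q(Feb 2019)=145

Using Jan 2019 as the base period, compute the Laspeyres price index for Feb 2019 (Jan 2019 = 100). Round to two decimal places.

108.49

Laspeyres price index uses base-period quantities as weights.
ΣP(Feb 2019)·Q(Jan 2019) = 3.43×178 + 10.30×52 + 3.13×140 + 2.72×146 = 610.54 + 535.6 + 438.2 + 397.12 = 1981.46
ΣP(Jan 2019)·Q(Jan 2019) = 2.51×178 + 14.00×52 + 2.36×140 + 2.20×146 = 446.78 + 728 + 330.4 + 321.2 = 1826.38
Index = 1981.46 / 1826.38 × 100 = 108.4911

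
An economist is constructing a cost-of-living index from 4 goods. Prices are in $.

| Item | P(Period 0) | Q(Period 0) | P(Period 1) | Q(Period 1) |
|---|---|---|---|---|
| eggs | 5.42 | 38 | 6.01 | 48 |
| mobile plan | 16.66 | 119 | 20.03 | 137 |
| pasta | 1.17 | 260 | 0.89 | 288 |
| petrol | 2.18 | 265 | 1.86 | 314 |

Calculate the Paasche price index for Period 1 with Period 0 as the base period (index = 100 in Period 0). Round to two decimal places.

108.67

Paasche price index uses current-period quantities as weights.
ΣP(Period 1)·Q(Period 1) = 6.01×48 + 20.03×137 + 0.89×288 + 1.86×314 = 288.48 + 2744.11 + 256.32 + 584.04 = 3872.95
ΣP(Period 0)·Q(Period 1) = 5.42×48 + 16.66×137 + 1.17×288 + 2.18×314 = 260.16 + 2282.42 + 336.96 + 684.52 = 3564.06
Index = 3872.95 / 3564.06 × 100 = 108.6668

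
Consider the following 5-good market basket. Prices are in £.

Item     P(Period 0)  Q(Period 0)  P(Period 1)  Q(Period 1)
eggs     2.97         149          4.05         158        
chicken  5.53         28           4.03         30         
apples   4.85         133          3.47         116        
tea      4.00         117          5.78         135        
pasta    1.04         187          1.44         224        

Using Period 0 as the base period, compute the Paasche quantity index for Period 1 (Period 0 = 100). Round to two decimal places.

Paasche quantity index uses current-period prices as weights.
ΣP(Period 1)·Q(Period 1) = 4.05×158 + 4.03×30 + 3.47×116 + 5.78×135 + 1.44×224 = 639.9 + 120.9 + 402.52 + 780.3 + 322.56 = 2266.18
ΣP(Period 1)·Q(Period 0) = 4.05×149 + 4.03×28 + 3.47×133 + 5.78×117 + 1.44×187 = 603.45 + 112.84 + 461.51 + 676.26 + 269.28 = 2123.34
Index = 2266.18 / 2123.34 × 100 = 106.7271

106.73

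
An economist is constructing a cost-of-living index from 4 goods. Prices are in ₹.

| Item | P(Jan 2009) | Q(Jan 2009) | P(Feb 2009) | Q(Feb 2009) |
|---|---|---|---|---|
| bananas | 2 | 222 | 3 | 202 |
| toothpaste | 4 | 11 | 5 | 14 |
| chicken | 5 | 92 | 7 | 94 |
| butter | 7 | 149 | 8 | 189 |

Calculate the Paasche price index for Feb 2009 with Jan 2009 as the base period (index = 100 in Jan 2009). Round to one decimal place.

Paasche price index uses current-period quantities as weights.
ΣP(Feb 2009)·Q(Feb 2009) = 3×202 + 5×14 + 7×94 + 8×189 = 606 + 70 + 658 + 1512 = 2846
ΣP(Jan 2009)·Q(Feb 2009) = 2×202 + 4×14 + 5×94 + 7×189 = 404 + 56 + 470 + 1323 = 2253
Index = 2846 / 2253 × 100 = 126.3205

126.3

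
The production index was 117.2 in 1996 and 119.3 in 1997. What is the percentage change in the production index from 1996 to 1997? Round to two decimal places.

1.79%

Change = (119.3 − 117.2) / 117.2 × 100
       = 2.1 / 117.2 × 100 = 1.7918%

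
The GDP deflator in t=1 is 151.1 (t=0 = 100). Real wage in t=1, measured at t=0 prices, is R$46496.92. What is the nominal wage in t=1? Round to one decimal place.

Nominal = Real × (Index/100) = 46496.92 × (151.1/100)
        = 46496.92 × 1.511 = 70256.8461

70256.8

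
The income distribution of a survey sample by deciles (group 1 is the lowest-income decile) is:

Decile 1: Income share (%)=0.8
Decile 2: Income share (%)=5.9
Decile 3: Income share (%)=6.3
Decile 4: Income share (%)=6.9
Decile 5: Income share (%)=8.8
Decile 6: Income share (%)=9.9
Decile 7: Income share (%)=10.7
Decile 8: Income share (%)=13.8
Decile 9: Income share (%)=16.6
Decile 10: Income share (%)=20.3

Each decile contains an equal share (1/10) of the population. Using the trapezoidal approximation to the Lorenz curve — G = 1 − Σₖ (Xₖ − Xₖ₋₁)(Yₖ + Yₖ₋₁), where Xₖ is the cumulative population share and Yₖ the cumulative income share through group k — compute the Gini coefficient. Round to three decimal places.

0.300

Cumulative income shares Yₖ: 0.0080, 0.0670, 0.1300, 0.1990, 0.2870, 0.3860, 0.4930, 0.6310, 0.7970, 1.0000
Σ (Xₖ−Xₖ₋₁)(Yₖ+Yₖ₋₁) = (1/10)(0.0080+0.0000) + (1/10)(0.0670+0.0080) + (1/10)(0.1300+0.0670) + (1/10)(0.1990+0.1300) + (1/10)(0.2870+0.1990) + (1/10)(0.3860+0.2870) + (1/10)(0.4930+0.3860) + (1/10)(0.6310+0.4930) + (1/10)(0.7970+0.6310) + (1/10)(1.0000+0.7970)
  = 0.0008 + 0.0075 + 0.0197 + 0.0329 + 0.0486 + 0.0673 + 0.0879 + 0.1124 + 0.1428 + 0.1797 = 0.6996
G = 1 − 0.6996 = 0.3004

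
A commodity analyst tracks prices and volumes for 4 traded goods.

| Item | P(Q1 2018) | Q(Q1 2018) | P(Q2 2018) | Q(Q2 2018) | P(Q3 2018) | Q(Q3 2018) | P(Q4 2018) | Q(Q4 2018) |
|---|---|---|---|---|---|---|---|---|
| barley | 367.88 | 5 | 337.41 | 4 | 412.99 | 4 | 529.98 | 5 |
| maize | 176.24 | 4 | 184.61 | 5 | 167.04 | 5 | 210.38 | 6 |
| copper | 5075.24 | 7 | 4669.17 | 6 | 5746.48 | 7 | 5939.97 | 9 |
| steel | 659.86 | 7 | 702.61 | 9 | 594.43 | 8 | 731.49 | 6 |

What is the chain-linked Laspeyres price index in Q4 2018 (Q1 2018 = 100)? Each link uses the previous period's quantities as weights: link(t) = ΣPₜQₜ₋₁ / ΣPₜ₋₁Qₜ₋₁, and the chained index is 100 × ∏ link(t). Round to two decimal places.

Link Q1 2018→Q2 2018:
ΣP(Q2 2018)Q(Q1 2018) = 337.41×5 + 184.61×4 + 4669.17×7 + 702.61×7 = 1687.05 + 738.44 + 32684.19 + 4918.27 = 40027.95
ΣP(Q1 2018)Q(Q1 2018) = 367.88×5 + 176.24×4 + 5075.24×7 + 659.86×7 = 1839.4 + 704.96 + 35526.68 + 4619.02 = 42690.06
link = 40027.95/42690.06 = 0.937641
Link Q2 2018→Q3 2018:
ΣP(Q3 2018)Q(Q2 2018) = 412.99×4 + 167.04×5 + 5746.48×6 + 594.43×9 = 1651.96 + 835.2 + 34478.88 + 5349.87 = 42315.91
ΣP(Q2 2018)Q(Q2 2018) = 337.41×4 + 184.61×5 + 4669.17×6 + 702.61×9 = 1349.64 + 923.05 + 28015.02 + 6323.49 = 36611.2
link = 42315.91/36611.2 = 1.155819
Link Q3 2018→Q4 2018:
ΣP(Q4 2018)Q(Q3 2018) = 529.98×4 + 210.38×5 + 5939.97×7 + 731.49×8 = 2119.92 + 1051.9 + 41579.79 + 5851.92 = 50603.53
ΣP(Q3 2018)Q(Q3 2018) = 412.99×4 + 167.04×5 + 5746.48×7 + 594.43×8 = 1651.96 + 835.2 + 40225.36 + 4755.44 = 47467.96
link = 50603.53/47467.96 = 1.066057
Chained index = 100 × 0.937641 × 1.155819 × 1.066057 = 115.5331

115.53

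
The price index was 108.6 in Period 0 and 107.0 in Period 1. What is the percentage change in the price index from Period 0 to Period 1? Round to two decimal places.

-1.47%

Change = (107.0 − 108.6) / 108.6 × 100
       = -1.6 / 108.6 × 100 = -1.4733%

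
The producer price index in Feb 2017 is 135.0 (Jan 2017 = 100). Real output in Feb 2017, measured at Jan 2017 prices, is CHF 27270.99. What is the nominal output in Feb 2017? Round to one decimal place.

36815.8

Nominal = Real × (Index/100) = 27270.99 × (135.0/100)
        = 27270.99 × 1.350 = 36815.8365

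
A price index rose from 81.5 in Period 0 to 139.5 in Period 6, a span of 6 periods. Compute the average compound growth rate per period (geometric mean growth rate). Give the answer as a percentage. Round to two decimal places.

Growth factor = (139.5/81.5)^(1/6) = (1.711656)^(1/6) = 1.093711
Growth rate = 1.093711 − 1 = 0.093711 = 9.3711%

9.37%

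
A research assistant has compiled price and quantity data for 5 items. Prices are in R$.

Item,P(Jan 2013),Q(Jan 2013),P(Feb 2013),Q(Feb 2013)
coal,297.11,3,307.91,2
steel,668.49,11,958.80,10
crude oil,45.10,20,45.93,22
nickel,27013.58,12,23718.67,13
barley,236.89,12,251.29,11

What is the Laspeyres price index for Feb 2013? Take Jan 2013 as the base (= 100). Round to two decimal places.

Laspeyres price index uses base-period quantities as weights.
ΣP(Feb 2013)·Q(Jan 2013) = 307.91×3 + 958.80×11 + 45.93×20 + 23718.67×12 + 251.29×12 = 923.73 + 10546.8 + 918.6 + 284624.04 + 3015.48 = 300028.65
ΣP(Jan 2013)·Q(Jan 2013) = 297.11×3 + 668.49×11 + 45.10×20 + 27013.58×12 + 236.89×12 = 891.33 + 7353.39 + 902 + 324162.96 + 2842.68 = 336152.36
Index = 300028.65 / 336152.36 × 100 = 89.2538

89.25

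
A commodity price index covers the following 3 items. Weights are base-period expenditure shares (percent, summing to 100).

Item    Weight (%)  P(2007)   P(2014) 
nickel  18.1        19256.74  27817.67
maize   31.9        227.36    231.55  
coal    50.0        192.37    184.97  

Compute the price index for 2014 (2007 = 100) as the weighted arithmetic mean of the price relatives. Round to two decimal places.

106.71

nickel: 18.1 × (27817.67/19256.74) = 18.1 × 1.444568 = 26.1467
maize: 31.9 × (231.55/227.36) = 31.9 × 1.018429 = 32.4879
coal: 50.0 × (184.97/192.37) = 50.0 × 0.961532 = 48.0766
Index = Σ wᵢ·(p₁ᵢ/p₀ᵢ) = 26.1467 + 32.4879 + 48.0766 = 106.7112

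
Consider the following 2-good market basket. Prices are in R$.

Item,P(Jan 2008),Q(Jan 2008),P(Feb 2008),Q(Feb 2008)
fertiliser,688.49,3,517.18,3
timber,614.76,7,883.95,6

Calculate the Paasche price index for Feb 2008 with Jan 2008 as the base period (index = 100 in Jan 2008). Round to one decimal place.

Paasche price index uses current-period quantities as weights.
ΣP(Feb 2008)·Q(Feb 2008) = 517.18×3 + 883.95×6 = 1551.54 + 5303.7 = 6855.24
ΣP(Jan 2008)·Q(Feb 2008) = 688.49×3 + 614.76×6 = 2065.47 + 3688.56 = 5754.03
Index = 6855.24 / 5754.03 × 100 = 119.1381

119.1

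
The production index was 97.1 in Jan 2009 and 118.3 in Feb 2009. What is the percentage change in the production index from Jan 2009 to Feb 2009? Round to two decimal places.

21.83%

Change = (118.3 − 97.1) / 97.1 × 100
       = 21.2 / 97.1 × 100 = 21.8332%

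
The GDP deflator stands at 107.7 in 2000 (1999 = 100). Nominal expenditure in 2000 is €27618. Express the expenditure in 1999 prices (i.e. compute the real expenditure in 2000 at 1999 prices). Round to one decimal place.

25643.5

Real = Nominal ÷ (Index/100) = 27618 ÷ (107.7/100)
     = 27618 ÷ 1.077 = 25643.4540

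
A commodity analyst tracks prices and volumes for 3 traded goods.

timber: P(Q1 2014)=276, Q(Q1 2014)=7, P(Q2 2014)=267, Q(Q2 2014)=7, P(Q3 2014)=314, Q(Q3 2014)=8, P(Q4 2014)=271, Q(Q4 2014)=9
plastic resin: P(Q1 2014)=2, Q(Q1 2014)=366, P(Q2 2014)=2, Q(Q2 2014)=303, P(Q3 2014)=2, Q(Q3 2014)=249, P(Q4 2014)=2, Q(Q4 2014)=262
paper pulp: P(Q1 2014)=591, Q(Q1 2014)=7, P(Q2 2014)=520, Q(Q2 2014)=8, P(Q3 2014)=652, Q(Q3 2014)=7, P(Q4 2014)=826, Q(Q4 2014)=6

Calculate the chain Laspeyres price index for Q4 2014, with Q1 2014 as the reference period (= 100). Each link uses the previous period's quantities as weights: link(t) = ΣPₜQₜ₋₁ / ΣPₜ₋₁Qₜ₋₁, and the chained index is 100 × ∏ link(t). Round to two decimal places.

Link Q1 2014→Q2 2014:
ΣP(Q2 2014)Q(Q1 2014) = 267×7 + 2×366 + 520×7 = 1869 + 732 + 3640 = 6241
ΣP(Q1 2014)Q(Q1 2014) = 276×7 + 2×366 + 591×7 = 1932 + 732 + 4137 = 6801
link = 6241/6801 = 0.917659
Link Q2 2014→Q3 2014:
ΣP(Q3 2014)Q(Q2 2014) = 314×7 + 2×303 + 652×8 = 2198 + 606 + 5216 = 8020
ΣP(Q2 2014)Q(Q2 2014) = 267×7 + 2×303 + 520×8 = 1869 + 606 + 4160 = 6635
link = 8020/6635 = 1.208742
Link Q3 2014→Q4 2014:
ΣP(Q4 2014)Q(Q3 2014) = 271×8 + 2×249 + 826×7 = 2168 + 498 + 5782 = 8448
ΣP(Q3 2014)Q(Q3 2014) = 314×8 + 2×249 + 652×7 = 2512 + 498 + 4564 = 7574
link = 8448/7574 = 1.115395
Chained index = 100 × 0.917659 × 1.208742 × 1.115395 = 123.7210

123.72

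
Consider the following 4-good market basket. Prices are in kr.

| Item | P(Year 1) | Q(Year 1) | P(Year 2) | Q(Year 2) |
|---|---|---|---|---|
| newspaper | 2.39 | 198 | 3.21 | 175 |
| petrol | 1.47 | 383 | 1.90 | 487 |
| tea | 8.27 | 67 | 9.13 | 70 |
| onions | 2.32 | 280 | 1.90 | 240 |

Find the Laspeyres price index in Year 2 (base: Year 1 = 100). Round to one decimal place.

Laspeyres price index uses base-period quantities as weights.
ΣP(Year 2)·Q(Year 1) = 3.21×198 + 1.90×383 + 9.13×67 + 1.90×280 = 635.58 + 727.7 + 611.71 + 532 = 2506.99
ΣP(Year 1)·Q(Year 1) = 2.39×198 + 1.47×383 + 8.27×67 + 2.32×280 = 473.22 + 563.01 + 554.09 + 649.6 = 2239.92
Index = 2506.99 / 2239.92 × 100 = 111.9232

111.9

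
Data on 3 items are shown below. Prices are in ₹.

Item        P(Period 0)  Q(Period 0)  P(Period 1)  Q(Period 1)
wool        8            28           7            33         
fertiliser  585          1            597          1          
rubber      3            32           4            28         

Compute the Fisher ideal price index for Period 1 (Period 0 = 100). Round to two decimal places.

Laspeyres component (base-period weights):
ΣP(Period 1)Q(Period 0) = 7×28 + 597×1 + 4×32 = 196 + 597 + 128 = 921
ΣP(Period 0)Q(Period 0) = 8×28 + 585×1 + 3×32 = 224 + 585 + 96 = 905
L = 921 / 905 × 100 = 101.7680
Paasche component (current-period weights):
ΣP(Period 1)Q(Period 1) = 7×33 + 597×1 + 4×28 = 231 + 597 + 112 = 940
ΣP(Period 0)Q(Period 1) = 8×33 + 585×1 + 3×28 = 264 + 585 + 84 = 933
P = 940 / 933 × 100 = 100.7503
Fisher = √(L × P) = √(101.7680 × 100.7503) = 101.2578

101.26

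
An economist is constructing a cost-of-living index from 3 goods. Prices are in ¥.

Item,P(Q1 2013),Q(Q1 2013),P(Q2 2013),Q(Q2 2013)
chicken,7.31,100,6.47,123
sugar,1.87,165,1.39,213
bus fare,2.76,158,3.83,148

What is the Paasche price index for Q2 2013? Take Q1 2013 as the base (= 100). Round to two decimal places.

Paasche price index uses current-period quantities as weights.
ΣP(Q2 2013)·Q(Q2 2013) = 6.47×123 + 1.39×213 + 3.83×148 = 795.81 + 296.07 + 566.84 = 1658.72
ΣP(Q1 2013)·Q(Q2 2013) = 7.31×123 + 1.87×213 + 2.76×148 = 899.13 + 398.31 + 408.48 = 1705.92
Index = 1658.72 / 1705.92 × 100 = 97.2332

97.23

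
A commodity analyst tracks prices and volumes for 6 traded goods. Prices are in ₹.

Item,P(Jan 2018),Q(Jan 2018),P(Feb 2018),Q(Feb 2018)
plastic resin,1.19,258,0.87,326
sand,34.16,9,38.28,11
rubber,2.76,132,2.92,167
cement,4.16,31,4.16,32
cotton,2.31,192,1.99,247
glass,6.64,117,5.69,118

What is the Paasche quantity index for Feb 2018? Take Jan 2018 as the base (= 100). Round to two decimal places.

Paasche quantity index uses current-period prices as weights.
ΣP(Feb 2018)·Q(Feb 2018) = 0.87×326 + 38.28×11 + 2.92×167 + 4.16×32 + 1.99×247 + 5.69×118 = 283.62 + 421.08 + 487.64 + 133.12 + 491.53 + 671.42 = 2488.41
ΣP(Feb 2018)·Q(Jan 2018) = 0.87×258 + 38.28×9 + 2.92×132 + 4.16×31 + 1.99×192 + 5.69×117 = 224.46 + 344.52 + 385.44 + 128.96 + 382.08 + 665.73 = 2131.19
Index = 2488.41 / 2131.19 × 100 = 116.7615

116.76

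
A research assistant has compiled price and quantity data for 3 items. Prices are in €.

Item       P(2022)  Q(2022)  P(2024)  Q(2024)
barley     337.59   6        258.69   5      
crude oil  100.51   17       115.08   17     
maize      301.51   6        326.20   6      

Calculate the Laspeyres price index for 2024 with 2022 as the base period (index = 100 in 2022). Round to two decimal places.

Laspeyres price index uses base-period quantities as weights.
ΣP(2024)·Q(2022) = 258.69×6 + 115.08×17 + 326.20×6 = 1552.14 + 1956.36 + 1957.2 = 5465.7
ΣP(2022)·Q(2022) = 337.59×6 + 100.51×17 + 301.51×6 = 2025.54 + 1708.67 + 1809.06 = 5543.27
Index = 5465.7 / 5543.27 × 100 = 98.6006

98.60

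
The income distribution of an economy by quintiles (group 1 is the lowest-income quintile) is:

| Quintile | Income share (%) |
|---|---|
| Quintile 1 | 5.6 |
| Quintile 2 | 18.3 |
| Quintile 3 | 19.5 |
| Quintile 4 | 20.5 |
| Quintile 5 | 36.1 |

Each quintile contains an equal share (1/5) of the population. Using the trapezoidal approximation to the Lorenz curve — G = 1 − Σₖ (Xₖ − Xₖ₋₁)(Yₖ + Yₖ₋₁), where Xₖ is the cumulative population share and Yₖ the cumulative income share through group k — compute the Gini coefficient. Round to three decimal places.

Cumulative income shares Yₖ: 0.0560, 0.2390, 0.4340, 0.6390, 1.0000
Σ (Xₖ−Xₖ₋₁)(Yₖ+Yₖ₋₁) = (1/5)(0.0560+0.0000) + (1/5)(0.2390+0.0560) + (1/5)(0.4340+0.2390) + (1/5)(0.6390+0.4340) + (1/5)(1.0000+0.6390)
  = 0.0112 + 0.0590 + 0.1346 + 0.2146 + 0.3278 = 0.7472
G = 1 − 0.7472 = 0.2528

0.253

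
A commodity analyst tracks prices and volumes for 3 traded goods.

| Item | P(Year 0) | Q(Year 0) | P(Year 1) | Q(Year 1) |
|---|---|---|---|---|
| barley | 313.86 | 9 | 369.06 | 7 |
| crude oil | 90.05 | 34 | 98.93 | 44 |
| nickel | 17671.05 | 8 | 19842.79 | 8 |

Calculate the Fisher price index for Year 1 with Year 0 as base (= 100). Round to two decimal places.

112.32

Laspeyres component (base-period weights):
ΣP(Year 1)Q(Year 0) = 369.06×9 + 98.93×34 + 19842.79×8 = 3321.54 + 3363.62 + 158742.32 = 165427.48
ΣP(Year 0)Q(Year 0) = 313.86×9 + 90.05×34 + 17671.05×8 = 2824.74 + 3061.7 + 141368.4 = 147254.84
L = 165427.48 / 147254.84 × 100 = 112.3409
Paasche component (current-period weights):
ΣP(Year 1)Q(Year 1) = 369.06×7 + 98.93×44 + 19842.79×8 = 2583.42 + 4352.92 + 158742.32 = 165678.66
ΣP(Year 0)Q(Year 1) = 313.86×7 + 90.05×44 + 17671.05×8 = 2197.02 + 3962.2 + 141368.4 = 147527.62
P = 165678.66 / 147527.62 × 100 = 112.3035
Fisher = √(L × P) = √(112.3409 × 112.3035) = 112.3222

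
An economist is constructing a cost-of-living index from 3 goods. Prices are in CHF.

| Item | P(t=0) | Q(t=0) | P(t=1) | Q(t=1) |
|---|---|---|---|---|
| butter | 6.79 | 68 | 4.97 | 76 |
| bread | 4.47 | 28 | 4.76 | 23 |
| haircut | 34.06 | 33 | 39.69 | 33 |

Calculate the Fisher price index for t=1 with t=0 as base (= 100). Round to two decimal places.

Laspeyres component (base-period weights):
ΣP(t=1)Q(t=0) = 4.97×68 + 4.76×28 + 39.69×33 = 337.96 + 133.28 + 1309.77 = 1781.01
ΣP(t=0)Q(t=0) = 6.79×68 + 4.47×28 + 34.06×33 = 461.72 + 125.16 + 1123.98 = 1710.86
L = 1781.01 / 1710.86 × 100 = 104.1003
Paasche component (current-period weights):
ΣP(t=1)Q(t=1) = 4.97×76 + 4.76×23 + 39.69×33 = 377.72 + 109.48 + 1309.77 = 1796.97
ΣP(t=0)Q(t=1) = 6.79×76 + 4.47×23 + 34.06×33 = 516.04 + 102.81 + 1123.98 = 1742.83
P = 1796.97 / 1742.83 × 100 = 103.1064
Fisher = √(L × P) = √(104.1003 × 103.1064) = 103.6022

103.60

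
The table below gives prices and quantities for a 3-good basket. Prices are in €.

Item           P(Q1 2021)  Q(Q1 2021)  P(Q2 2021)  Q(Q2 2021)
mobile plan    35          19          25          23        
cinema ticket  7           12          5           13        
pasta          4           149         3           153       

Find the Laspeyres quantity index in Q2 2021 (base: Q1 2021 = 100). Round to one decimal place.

112.1

Laspeyres quantity index uses base-period prices as weights.
ΣP(Q1 2021)·Q(Q2 2021) = 35×23 + 7×13 + 4×153 = 805 + 91 + 612 = 1508
ΣP(Q1 2021)·Q(Q1 2021) = 35×19 + 7×12 + 4×149 = 665 + 84 + 596 = 1345
Index = 1508 / 1345 × 100 = 112.1190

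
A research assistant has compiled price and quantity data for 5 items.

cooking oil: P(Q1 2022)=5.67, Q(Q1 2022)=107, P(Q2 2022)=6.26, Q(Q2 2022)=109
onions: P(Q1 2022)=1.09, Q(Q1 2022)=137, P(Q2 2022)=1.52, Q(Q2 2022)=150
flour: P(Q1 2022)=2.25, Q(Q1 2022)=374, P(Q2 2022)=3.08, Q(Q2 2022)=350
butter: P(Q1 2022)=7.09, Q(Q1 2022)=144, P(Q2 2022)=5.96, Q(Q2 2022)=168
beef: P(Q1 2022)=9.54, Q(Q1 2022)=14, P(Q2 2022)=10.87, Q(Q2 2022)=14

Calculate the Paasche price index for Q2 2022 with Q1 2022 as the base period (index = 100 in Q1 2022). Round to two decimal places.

Paasche price index uses current-period quantities as weights.
ΣP(Q2 2022)·Q(Q2 2022) = 6.26×109 + 1.52×150 + 3.08×350 + 5.96×168 + 10.87×14 = 682.34 + 228 + 1078 + 1001.28 + 152.18 = 3141.8
ΣP(Q1 2022)·Q(Q2 2022) = 5.67×109 + 1.09×150 + 2.25×350 + 7.09×168 + 9.54×14 = 618.03 + 163.5 + 787.5 + 1191.12 + 133.56 = 2893.71
Index = 3141.8 / 2893.71 × 100 = 108.5734

108.57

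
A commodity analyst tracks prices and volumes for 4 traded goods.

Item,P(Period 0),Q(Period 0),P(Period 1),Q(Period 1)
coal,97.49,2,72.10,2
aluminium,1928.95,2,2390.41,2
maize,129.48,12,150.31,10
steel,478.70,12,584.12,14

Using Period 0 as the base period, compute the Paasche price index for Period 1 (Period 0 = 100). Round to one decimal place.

Paasche price index uses current-period quantities as weights.
ΣP(Period 1)·Q(Period 1) = 72.10×2 + 2390.41×2 + 150.31×10 + 584.12×14 = 144.2 + 4780.82 + 1503.1 + 8177.68 = 14605.8
ΣP(Period 0)·Q(Period 1) = 97.49×2 + 1928.95×2 + 129.48×10 + 478.70×14 = 194.98 + 3857.9 + 1294.8 + 6701.8 = 12049.48
Index = 14605.8 / 12049.48 × 100 = 121.2152

121.2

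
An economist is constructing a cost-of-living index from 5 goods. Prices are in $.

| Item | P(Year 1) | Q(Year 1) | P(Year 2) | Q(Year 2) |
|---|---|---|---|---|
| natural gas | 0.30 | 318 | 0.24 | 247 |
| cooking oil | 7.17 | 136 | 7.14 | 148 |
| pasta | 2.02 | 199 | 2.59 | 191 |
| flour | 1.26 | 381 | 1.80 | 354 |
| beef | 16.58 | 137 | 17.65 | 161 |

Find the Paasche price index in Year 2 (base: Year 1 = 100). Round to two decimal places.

Paasche price index uses current-period quantities as weights.
ΣP(Year 2)·Q(Year 2) = 0.24×247 + 7.14×148 + 2.59×191 + 1.80×354 + 17.65×161 = 59.28 + 1056.72 + 494.69 + 637.2 + 2841.65 = 5089.54
ΣP(Year 1)·Q(Year 2) = 0.30×247 + 7.17×148 + 2.02×191 + 1.26×354 + 16.58×161 = 74.1 + 1061.16 + 385.82 + 446.04 + 2669.38 = 4636.5
Index = 5089.54 / 4636.5 × 100 = 109.7712

109.77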